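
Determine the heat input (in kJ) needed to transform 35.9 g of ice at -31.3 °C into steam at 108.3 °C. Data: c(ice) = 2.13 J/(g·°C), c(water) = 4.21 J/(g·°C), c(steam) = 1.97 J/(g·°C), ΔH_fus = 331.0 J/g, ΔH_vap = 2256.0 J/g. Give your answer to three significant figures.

q = 111 kJ

q1 (heat ice -31.3→0.0 °C): 35.9 × 2.13 × 31.3 = 2393 J
q2 (melt at 0 °C): 35.9 × 331.0 = 11883 J
q3 (heat water 0.0→100.0 °C): 35.9 × 4.21 × 100.0 = 15114 J
q4 (vaporize at 100 °C): 35.9 × 2256.0 = 80990 J
q5 (heat steam 100.0→108.3 °C): 35.9 × 1.97 × 8.3 = 587 J
Total: 2393 + 11883 + 15114 + 80990 + 587 = 110967 J = 111 kJ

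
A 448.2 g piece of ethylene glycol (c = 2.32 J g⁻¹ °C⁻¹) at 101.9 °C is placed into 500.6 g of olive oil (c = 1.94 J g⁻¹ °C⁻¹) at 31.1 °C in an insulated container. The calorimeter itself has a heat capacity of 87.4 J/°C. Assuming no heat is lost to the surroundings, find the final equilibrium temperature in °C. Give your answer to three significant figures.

Heat lost by ethylene glycol = heat gained by olive oil + calorimeter.
(448.2)(2.32)(101.9 − T) = [(500.6)(1.94) + 87.4](T − 31.1)
1039.824 (101.9 − T) = 1058.564 (T − 31.1)
105960 − 1039.824 T = 1058.564 T − 32921
138881 = 2098.388 T
T = 66.18 °C

T_f = 66.2 °C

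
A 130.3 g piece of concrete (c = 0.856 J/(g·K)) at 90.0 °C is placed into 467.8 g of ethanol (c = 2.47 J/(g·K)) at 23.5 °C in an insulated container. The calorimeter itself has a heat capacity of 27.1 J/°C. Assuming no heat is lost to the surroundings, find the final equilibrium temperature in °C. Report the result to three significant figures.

T_f = 29.2 °C

Heat lost by concrete = heat gained by ethanol + calorimeter.
(130.3)(0.856)(90.0 − T) = [(467.8)(2.47) + 27.1](T − 23.5)
111.5368 (90.0 − T) = 1182.566 (T − 23.5)
10038 − 111.5368 T = 1182.566 T − 27790
37828 = 1294.1028 T
T = 29.23 °C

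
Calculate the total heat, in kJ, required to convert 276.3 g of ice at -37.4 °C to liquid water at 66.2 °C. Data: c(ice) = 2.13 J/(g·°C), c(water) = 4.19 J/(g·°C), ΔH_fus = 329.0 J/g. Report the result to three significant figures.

q1 (heat ice -37.4→0.0 °C): 276.3 × 2.13 × 37.4 = 22011 J
q2 (melt at 0 °C): 276.3 × 329.0 = 90903 J
q3 (heat water 0.0→66.2 °C): 276.3 × 4.19 × 66.2 = 76640 J
Total: 22011 + 90903 + 76640 = 189554 J = 190 kJ

q = 190 kJ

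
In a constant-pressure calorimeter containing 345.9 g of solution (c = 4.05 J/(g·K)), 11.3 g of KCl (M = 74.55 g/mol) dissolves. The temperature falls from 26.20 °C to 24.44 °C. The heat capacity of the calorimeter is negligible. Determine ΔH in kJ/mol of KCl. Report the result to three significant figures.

|ΔT| = |24.44 − 26.20| = 1.76 °C
|q_surr| = (345.9 × 4.05) × 1.76 = 1400.895 × 1.76 = 2466 J
n(KCl) = 11.3 / 74.55 = 0.1516 mol
Temperature fell, so q_rxn = +|q_surr| = 2.466 kJ
ΔH = q_rxn / n = 16.27 kJ/mol

ΔH = 16.3 kJ/mol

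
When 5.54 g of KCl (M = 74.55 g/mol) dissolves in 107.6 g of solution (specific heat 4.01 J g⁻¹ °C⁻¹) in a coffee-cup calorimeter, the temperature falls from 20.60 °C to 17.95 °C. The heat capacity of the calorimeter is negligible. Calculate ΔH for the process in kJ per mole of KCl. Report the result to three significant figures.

ΔH = 15.4 kJ/mol

|ΔT| = |17.95 − 20.60| = 2.65 °C
|q_surr| = (107.6 × 4.01) × 2.65 = 431.476 × 2.65 = 1143 J
n(KCl) = 5.54 / 74.55 = 0.07431 mol
Temperature fell, so q_rxn = +|q_surr| = 1.143 kJ
ΔH = q_rxn / n = 15.38 kJ/mol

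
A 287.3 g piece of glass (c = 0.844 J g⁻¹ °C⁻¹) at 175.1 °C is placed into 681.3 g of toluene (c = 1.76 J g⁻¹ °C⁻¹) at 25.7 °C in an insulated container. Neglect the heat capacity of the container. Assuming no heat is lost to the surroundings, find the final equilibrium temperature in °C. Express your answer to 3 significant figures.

Heat lost by glass = heat gained by toluene.
(287.3)(0.844)(175.1 − T) = (681.3)(1.76)(T − 25.7)
242.4812 (175.1 − T) = 1199.088 (T − 25.7)
42458 − 242.4812 T = 1199.088 T − 30817
73275 = 1441.5692 T
T = 50.83 °C

T_f = 50.8 °C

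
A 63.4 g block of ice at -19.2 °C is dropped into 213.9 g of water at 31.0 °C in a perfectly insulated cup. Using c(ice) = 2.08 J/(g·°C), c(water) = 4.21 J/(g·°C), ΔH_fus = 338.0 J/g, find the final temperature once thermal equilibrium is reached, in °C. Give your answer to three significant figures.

Heat to bring ice to 0 °C and melt it: q₁ = 63.4×2.08×19.2 + 63.4×338.0 = 23961 J
Heat the water can supply cooling to 0 °C: 213.9×4.21×31.0 = 27916.1 J > q₁, so all ice melts.
Energy balance: 213.9×4.21×(31.0 − T) = 23961 + 63.4×4.21×(T − 0)
900.519(31.0 − T) = 23961 + 266.914 T
27916.1 − 23961 = 1167.433 T
T = 3955.1 / 1167.433 = 3.388 °C

T_f = 3.39 °C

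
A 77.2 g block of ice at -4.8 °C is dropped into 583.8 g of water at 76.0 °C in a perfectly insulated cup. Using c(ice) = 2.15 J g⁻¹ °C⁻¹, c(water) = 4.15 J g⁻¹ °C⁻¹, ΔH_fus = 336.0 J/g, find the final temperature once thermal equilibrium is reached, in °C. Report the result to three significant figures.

Heat to bring ice to 0 °C and melt it: q₁ = 77.2×2.15×4.8 + 77.2×336.0 = 26736 J
Heat the water can supply cooling to 0 °C: 583.8×4.15×76.0 = 184131 J > q₁, so all ice melts.
Energy balance: 583.8×4.15×(76.0 − T) = 26736 + 77.2×4.15×(T − 0)
2422.77(76.0 − T) = 26736 + 320.38 T
184131 − 26736 = 2743.15 T
T = 157395 / 2743.15 = 57.38 °C

T_f = 57.4 °C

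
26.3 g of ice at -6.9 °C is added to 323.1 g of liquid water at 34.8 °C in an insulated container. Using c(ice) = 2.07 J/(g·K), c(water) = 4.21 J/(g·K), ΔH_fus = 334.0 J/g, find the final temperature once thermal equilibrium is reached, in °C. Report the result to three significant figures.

T_f = 26.0 °C

Heat to bring ice to 0 °C and melt it: q₁ = 26.3×2.07×6.9 + 26.3×334.0 = 9159.8 J
Heat the water can supply cooling to 0 °C: 323.1×4.21×34.8 = 47336.7 J > q₁, so all ice melts.
Energy balance: 323.1×4.21×(34.8 − T) = 9159.8 + 26.3×4.21×(T − 0)
1360.251(34.8 − T) = 9159.8 + 110.723 T
47336.7 − 9159.8 = 1470.974 T
T = 38176.9 / 1470.974 = 25.95 °C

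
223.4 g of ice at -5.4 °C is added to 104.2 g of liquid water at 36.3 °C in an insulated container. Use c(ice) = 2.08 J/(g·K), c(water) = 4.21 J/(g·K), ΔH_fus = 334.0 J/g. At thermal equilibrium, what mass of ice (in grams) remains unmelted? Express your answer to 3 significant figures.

m_ice remaining = 183 g

Heat to warm all ice to 0 °C: 223.4×2.08×5.4 = 2509.2 J
Heat released by water cooling to 0 °C: 104.2×4.21×36.3 = 15924 J
15924 J < 2509.2 + 223.4×334.0 = 77124.8 J, so not all ice melts; final T = 0 °C.
Heat left for melting: 15924 − 2509.2 = 13414.8 J
Mass melted = 13414.8 / 334.0 = 40.16 g
Ice remaining = 223.4 − 40.16 = 183.24 g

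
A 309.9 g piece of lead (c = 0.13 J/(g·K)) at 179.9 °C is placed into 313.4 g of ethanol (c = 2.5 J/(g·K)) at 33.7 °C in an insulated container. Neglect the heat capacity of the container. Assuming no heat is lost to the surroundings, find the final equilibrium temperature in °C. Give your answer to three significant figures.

Heat lost by lead = heat gained by ethanol.
(309.9)(0.13)(179.9 − T) = (313.4)(2.5)(T − 33.7)
40.287 (179.9 − T) = 783.5 (T − 33.7)
7247.6 − 40.287 T = 783.5 T − 26404
33651.6 = 823.787 T
T = 40.8499 °C

T_f = 40.8 °C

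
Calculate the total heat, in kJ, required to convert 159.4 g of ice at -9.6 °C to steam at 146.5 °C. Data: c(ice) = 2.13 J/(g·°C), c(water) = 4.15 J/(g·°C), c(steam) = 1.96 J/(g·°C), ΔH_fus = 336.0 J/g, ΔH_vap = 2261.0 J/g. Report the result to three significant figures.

q1 (heat ice -9.6→0.0 °C): 159.4 × 2.13 × 9.6 = 3259 J
q2 (melt at 0 °C): 159.4 × 336.0 = 53558 J
q3 (heat water 0.0→100.0 °C): 159.4 × 4.15 × 100.0 = 66151 J
q4 (vaporize at 100 °C): 159.4 × 2261.0 = 360403 J
q5 (heat steam 100.0→146.5 °C): 159.4 × 1.96 × 46.5 = 14528 J
Total: 3259 + 53558 + 66151 + 360403 + 14528 = 497899 J = 498 kJ

q = 498 kJ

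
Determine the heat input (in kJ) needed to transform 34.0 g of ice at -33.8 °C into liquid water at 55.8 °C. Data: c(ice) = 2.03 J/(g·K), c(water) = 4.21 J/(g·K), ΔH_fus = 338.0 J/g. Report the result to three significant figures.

q1 (heat ice -33.8→0.0 °C): 34.0 × 2.03 × 33.8 = 2333 J
q2 (melt at 0 °C): 34.0 × 338.0 = 11492 J
q3 (heat water 0.0→55.8 °C): 34.0 × 4.21 × 55.8 = 7987 J
Total: 2333 + 11492 + 7987 = 21812 J = 21.8 kJ

q = 21.8 kJ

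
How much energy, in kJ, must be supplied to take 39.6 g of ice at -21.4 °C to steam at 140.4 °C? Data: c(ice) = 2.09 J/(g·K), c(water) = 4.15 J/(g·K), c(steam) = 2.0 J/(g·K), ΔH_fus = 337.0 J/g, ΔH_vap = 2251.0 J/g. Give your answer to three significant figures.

q = 124 kJ

q1 (heat ice -21.4→0.0 °C): 39.6 × 2.09 × 21.4 = 1771 J
q2 (melt at 0 °C): 39.6 × 337.0 = 13345 J
q3 (heat water 0.0→100.0 °C): 39.6 × 4.15 × 100.0 = 16434 J
q4 (vaporize at 100 °C): 39.6 × 2251.0 = 89140 J
q5 (heat steam 100.0→140.4 °C): 39.6 × 2.0 × 40.4 = 3200 J
Total: 1771 + 13345 + 16434 + 89140 + 3200 = 123890 J = 124 kJ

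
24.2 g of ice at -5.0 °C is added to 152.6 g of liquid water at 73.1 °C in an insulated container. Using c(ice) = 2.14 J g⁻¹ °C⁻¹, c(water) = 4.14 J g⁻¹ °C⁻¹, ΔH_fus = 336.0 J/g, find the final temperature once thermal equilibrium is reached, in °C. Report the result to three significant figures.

Heat to bring ice to 0 °C and melt it: q₁ = 24.2×2.14×5.0 + 24.2×336.0 = 8390.1 J
Heat the water can supply cooling to 0 °C: 152.6×4.14×73.1 = 46181.9 J > q₁, so all ice melts.
Energy balance: 152.6×4.14×(73.1 − T) = 8390.1 + 24.2×4.14×(T − 0)
631.764(73.1 − T) = 8390.1 + 100.188 T
46181.9 − 8390.1 = 731.952 T
T = 37791.8 / 731.952 = 51.63 °C

T_f = 51.6 °C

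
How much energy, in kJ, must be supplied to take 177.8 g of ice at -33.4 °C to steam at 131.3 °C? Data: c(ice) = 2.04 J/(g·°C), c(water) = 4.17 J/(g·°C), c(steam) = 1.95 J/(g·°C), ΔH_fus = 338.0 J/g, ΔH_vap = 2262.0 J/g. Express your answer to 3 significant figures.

q = 559 kJ

q1 (heat ice -33.4→0.0 °C): 177.8 × 2.04 × 33.4 = 12115 J
q2 (melt at 0 °C): 177.8 × 338.0 = 60096 J
q3 (heat water 0.0→100.0 °C): 177.8 × 4.17 × 100.0 = 74143 J
q4 (vaporize at 100 °C): 177.8 × 2262.0 = 402184 J
q5 (heat steam 100.0→131.3 °C): 177.8 × 1.95 × 31.3 = 10852 J
Total: 12115 + 60096 + 74143 + 402184 + 10852 = 559390 J = 559 kJ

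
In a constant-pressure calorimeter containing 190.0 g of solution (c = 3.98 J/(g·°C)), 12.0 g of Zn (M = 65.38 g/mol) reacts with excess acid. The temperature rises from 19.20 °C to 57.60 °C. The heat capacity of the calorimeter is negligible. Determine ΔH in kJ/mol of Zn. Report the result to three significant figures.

ΔH = -158 kJ/mol

|ΔT| = |57.60 − 19.20| = 38.40 °C
|q_surr| = (190.0 × 3.98) × 38.40 = 756.2 × 38.40 = 29040 J
n(Zn) = 12.0 / 65.38 = 0.1835 mol
Temperature rose, so q_rxn = −|q_surr| = -29.04 kJ
ΔH = q_rxn / n = -158.3 kJ/mol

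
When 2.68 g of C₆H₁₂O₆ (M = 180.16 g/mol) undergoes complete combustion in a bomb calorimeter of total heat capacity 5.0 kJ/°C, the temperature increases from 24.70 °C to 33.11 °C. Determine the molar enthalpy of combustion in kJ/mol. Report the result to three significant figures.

ΔT = 33.11 − 24.70 = 8.41 °C
q_cal = C_cal × ΔT = 5.0 × 8.41 = 42.05 kJ
n = 2.68 / 180.16 = 0.01488 mol
q_rxn = −q_cal = -42.05 kJ
ΔH = -42.05 / 0.01488 = -2826 kJ/mol

ΔH = -2830 kJ/mol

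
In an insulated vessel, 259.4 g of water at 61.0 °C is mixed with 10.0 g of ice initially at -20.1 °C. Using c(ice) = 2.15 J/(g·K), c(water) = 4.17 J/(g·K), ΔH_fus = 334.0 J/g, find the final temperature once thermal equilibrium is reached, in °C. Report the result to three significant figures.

Heat to bring ice to 0 °C and melt it: q₁ = 10.0×2.15×20.1 + 10.0×334.0 = 3772.2 J
Heat the water can supply cooling to 0 °C: 259.4×4.17×61.0 = 65983.6 J > q₁, so all ice melts.
Energy balance: 259.4×4.17×(61.0 − T) = 3772.2 + 10.0×4.17×(T − 0)
1081.698(61.0 − T) = 3772.2 + 41.7 T
65983.6 − 3772.2 = 1123.398 T
T = 62211.4 / 1123.398 = 55.38 °C

T_f = 55.4 °C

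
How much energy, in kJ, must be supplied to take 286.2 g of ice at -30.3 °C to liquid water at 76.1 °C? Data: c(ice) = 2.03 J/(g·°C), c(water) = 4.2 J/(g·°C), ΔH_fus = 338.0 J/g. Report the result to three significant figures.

q = 206 kJ

q1 (heat ice -30.3→0.0 °C): 286.2 × 2.03 × 30.3 = 17604 J
q2 (melt at 0 °C): 286.2 × 338.0 = 96736 J
q3 (heat water 0.0→76.1 °C): 286.2 × 4.2 × 76.1 = 91475 J
Total: 17604 + 96736 + 91475 = 205815 J = 206 kJ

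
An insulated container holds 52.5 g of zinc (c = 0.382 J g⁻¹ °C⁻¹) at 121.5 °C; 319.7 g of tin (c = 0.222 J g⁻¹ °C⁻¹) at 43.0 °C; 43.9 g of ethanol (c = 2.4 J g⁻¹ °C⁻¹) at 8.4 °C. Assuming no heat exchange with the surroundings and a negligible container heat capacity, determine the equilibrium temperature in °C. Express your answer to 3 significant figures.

Σ mᵢcᵢ(T − Tᵢ) = 0  ⇒  T = Σ mᵢcᵢTᵢ / Σ mᵢcᵢ
Σ mᵢcᵢ = 52.5×0.382 + 319.7×0.222 + 43.9×2.4 = 196.3884
Σ mᵢcᵢTᵢ = 20.055×121.5 + 70.9734×43.0 + 105.36×8.4 = 6373.6
T = 6373.6 / 196.3884 = 32.45 °C

T_f = 32.5 °C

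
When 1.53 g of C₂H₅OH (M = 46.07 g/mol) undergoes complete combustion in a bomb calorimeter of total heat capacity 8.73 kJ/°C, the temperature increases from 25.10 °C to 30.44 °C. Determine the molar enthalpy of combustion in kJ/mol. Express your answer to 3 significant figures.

ΔH = -1400 kJ/mol

ΔT = 30.44 − 25.10 = 5.34 °C
q_cal = C_cal × ΔT = 8.73 × 5.34 = 46.6182 kJ
n = 1.53 / 46.07 = 0.03321 mol
q_rxn = −q_cal = -46.6182 kJ
ΔH = -46.6182 / 0.03321 = -1404 kJ/mol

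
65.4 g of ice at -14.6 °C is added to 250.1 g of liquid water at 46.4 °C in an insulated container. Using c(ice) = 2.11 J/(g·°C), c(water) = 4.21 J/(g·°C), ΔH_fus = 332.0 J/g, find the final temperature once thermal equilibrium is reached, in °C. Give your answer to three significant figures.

Heat to bring ice to 0 °C and melt it: q₁ = 65.4×2.11×14.6 + 65.4×332.0 = 23728 J
Heat the water can supply cooling to 0 °C: 250.1×4.21×46.4 = 48855.5 J > q₁, so all ice melts.
Energy balance: 250.1×4.21×(46.4 − T) = 23728 + 65.4×4.21×(T − 0)
1052.921(46.4 − T) = 23728 + 275.334 T
48855.5 − 23728 = 1328.255 T
T = 25127.5 / 1328.255 = 18.92 °C

T_f = 18.9 °C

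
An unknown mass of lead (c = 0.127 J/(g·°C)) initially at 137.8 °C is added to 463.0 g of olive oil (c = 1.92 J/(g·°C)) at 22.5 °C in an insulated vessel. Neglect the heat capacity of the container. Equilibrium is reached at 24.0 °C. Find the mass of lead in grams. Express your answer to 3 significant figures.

m = 92.3 g

q_gained = (463.0 × 1.92) × (24.0 − 22.5) = 1333.4 J
q_lost = m × 0.127 × (137.8 − 24.0) = 14.4526 m
m = 1333.4 / 14.4526 = 92.3 g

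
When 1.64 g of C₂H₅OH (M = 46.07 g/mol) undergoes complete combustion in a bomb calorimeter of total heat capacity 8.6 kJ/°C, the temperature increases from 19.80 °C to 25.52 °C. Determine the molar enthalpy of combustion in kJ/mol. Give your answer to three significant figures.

ΔH = -1380 kJ/mol

ΔT = 25.52 − 19.80 = 5.72 °C
q_cal = C_cal × ΔT = 8.6 × 5.72 = 49.192 kJ
n = 1.64 / 46.07 = 0.03560 mol
q_rxn = −q_cal = -49.192 kJ
ΔH = -49.192 / 0.03560 = -1382 kJ/mol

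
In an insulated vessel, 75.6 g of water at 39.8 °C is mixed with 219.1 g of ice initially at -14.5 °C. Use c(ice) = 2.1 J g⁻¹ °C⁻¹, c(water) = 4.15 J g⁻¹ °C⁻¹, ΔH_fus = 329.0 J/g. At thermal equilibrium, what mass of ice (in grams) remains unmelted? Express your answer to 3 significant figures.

Heat to warm all ice to 0 °C: 219.1×2.1×14.5 = 6671.6 J
Heat released by water cooling to 0 °C: 75.6×4.15×39.8 = 12487 J
12487 J < 6671.6 + 219.1×329.0 = 78755.5 J, so not all ice melts; final T = 0 °C.
Heat left for melting: 12487 − 6671.6 = 5815.4 J
Mass melted = 5815.4 / 329.0 = 17.68 g
Ice remaining = 219.1 − 17.68 = 201.42 g

m_ice remaining = 201 g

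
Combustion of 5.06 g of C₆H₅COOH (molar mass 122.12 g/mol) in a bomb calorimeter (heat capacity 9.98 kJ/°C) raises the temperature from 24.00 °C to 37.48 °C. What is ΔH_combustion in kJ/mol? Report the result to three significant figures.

ΔT = 37.48 − 24.00 = 13.48 °C
q_cal = C_cal × ΔT = 9.98 × 13.48 = 134.5304 kJ
n = 5.06 / 122.12 = 0.04143 mol
q_rxn = −q_cal = -134.5304 kJ
ΔH = -134.5304 / 0.04143 = -3247 kJ/mol

ΔH = -3250 kJ/mol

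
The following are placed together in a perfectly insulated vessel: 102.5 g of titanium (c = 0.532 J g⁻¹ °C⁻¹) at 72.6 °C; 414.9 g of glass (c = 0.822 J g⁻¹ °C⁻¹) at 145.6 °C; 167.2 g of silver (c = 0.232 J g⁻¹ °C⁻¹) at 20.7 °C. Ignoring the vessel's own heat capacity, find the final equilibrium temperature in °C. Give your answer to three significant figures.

Σ mᵢcᵢ(T − Tᵢ) = 0  ⇒  T = Σ mᵢcᵢTᵢ / Σ mᵢcᵢ
Σ mᵢcᵢ = 102.5×0.532 + 414.9×0.822 + 167.2×0.232 = 434.3682
Σ mᵢcᵢTᵢ = 54.53×72.6 + 341.0478×145.6 + 38.7904×20.7 = 54418
T = 54418 / 434.3682 = 125.3 °C

T_f = 125 °C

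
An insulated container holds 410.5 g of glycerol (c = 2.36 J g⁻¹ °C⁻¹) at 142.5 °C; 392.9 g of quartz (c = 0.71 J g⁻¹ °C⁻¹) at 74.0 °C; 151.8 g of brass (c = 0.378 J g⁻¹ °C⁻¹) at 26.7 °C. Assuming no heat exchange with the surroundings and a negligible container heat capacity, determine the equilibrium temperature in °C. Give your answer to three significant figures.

T_f = 123 °C

Σ mᵢcᵢ(T − Tᵢ) = 0  ⇒  T = Σ mᵢcᵢTᵢ / Σ mᵢcᵢ
Σ mᵢcᵢ = 410.5×2.36 + 392.9×0.71 + 151.8×0.378 = 1305.1194
Σ mᵢcᵢTᵢ = 968.78×142.5 + 278.959×74.0 + 57.3804×26.7 = 160230
T = 160230 / 1305.1194 = 122.8 °C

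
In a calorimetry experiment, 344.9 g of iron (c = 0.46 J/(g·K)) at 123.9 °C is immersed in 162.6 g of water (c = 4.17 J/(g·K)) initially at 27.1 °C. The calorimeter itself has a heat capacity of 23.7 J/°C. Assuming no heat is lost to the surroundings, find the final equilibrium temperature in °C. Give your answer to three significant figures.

T_f = 44.9 °C

Heat lost by iron = heat gained by water + calorimeter.
(344.9)(0.46)(123.9 − T) = [(162.6)(4.17) + 23.7](T − 27.1)
158.654 (123.9 − T) = 701.742 (T − 27.1)
19657 − 158.654 T = 701.742 T − 19017
38674 = 860.396 T
T = 44.949 °C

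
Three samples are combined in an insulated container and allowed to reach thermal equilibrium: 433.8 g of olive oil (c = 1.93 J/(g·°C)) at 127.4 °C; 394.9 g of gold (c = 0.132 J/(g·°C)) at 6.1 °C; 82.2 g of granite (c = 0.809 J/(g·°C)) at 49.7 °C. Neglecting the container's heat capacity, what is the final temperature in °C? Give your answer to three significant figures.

T_f = 115 °C

Σ mᵢcᵢ(T − Tᵢ) = 0  ⇒  T = Σ mᵢcᵢTᵢ / Σ mᵢcᵢ
Σ mᵢcᵢ = 433.8×1.93 + 394.9×0.132 + 82.2×0.809 = 955.8606
Σ mᵢcᵢTᵢ = 837.234×127.4 + 52.1268×6.1 + 66.4998×49.7 = 110290
T = 110290 / 955.8606 = 115.4 °C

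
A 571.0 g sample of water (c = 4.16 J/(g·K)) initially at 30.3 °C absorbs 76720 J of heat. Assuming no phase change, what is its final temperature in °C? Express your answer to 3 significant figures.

T_f = 62.6 °C

ΔT = q / (m c) = 76720 / (571.0 × 4.16) = 32.30 °C
T_f = 30.3 + 32.30 = 62.60 °C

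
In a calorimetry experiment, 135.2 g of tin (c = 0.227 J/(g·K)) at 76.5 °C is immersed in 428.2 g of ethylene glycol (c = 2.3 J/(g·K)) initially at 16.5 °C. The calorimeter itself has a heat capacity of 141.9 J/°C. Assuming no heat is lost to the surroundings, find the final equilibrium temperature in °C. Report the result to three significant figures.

Heat lost by tin = heat gained by ethylene glycol + calorimeter.
(135.2)(0.227)(76.5 − T) = [(428.2)(2.3) + 141.9](T − 16.5)
30.6904 (76.5 − T) = 1126.76 (T − 16.5)
2347.8 − 30.6904 T = 1126.76 T − 18592
20939.8 = 1157.4504 T
T = 18.09 °C

T_f = 18.1 °C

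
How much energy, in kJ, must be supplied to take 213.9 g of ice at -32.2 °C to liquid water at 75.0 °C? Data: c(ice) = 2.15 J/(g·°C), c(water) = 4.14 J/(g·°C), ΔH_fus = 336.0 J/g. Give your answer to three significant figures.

q = 153 kJ

q1 (heat ice -32.2→0.0 °C): 213.9 × 2.15 × 32.2 = 14808 J
q2 (melt at 0 °C): 213.9 × 336.0 = 71870 J
q3 (heat water 0.0→75.0 °C): 213.9 × 4.14 × 75.0 = 66416 J
Total: 14808 + 71870 + 66416 = 153094 J = 153 kJ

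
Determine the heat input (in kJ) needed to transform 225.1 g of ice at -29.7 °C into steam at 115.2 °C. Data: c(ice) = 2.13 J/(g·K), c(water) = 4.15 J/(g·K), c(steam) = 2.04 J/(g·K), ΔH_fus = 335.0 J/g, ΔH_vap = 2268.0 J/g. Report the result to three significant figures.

q1 (heat ice -29.7→0.0 °C): 225.1 × 2.13 × 29.7 = 14240 J
q2 (melt at 0 °C): 225.1 × 335.0 = 75409 J
q3 (heat water 0.0→100.0 °C): 225.1 × 4.15 × 100.0 = 93417 J
q4 (vaporize at 100 °C): 225.1 × 2268.0 = 510527 J
q5 (heat steam 100.0→115.2 °C): 225.1 × 2.04 × 15.2 = 6980 J
Total: 14240 + 75409 + 93417 + 510527 + 6980 = 700573 J = 701 kJ

q = 701 kJ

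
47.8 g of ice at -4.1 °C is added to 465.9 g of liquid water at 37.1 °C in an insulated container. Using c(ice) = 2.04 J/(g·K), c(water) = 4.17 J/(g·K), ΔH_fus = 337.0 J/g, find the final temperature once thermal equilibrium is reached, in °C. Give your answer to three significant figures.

T_f = 25.9 °C

Heat to bring ice to 0 °C and melt it: q₁ = 47.8×2.04×4.1 + 47.8×337.0 = 16508 J
Heat the water can supply cooling to 0 °C: 465.9×4.17×37.1 = 72078.0 J > q₁, so all ice melts.
Energy balance: 465.9×4.17×(37.1 − T) = 16508 + 47.8×4.17×(T − 0)
1942.803(37.1 − T) = 16508 + 199.326 T
72078.0 − 16508 = 2142.129 T
T = 55570.0 / 2142.129 = 25.94 °C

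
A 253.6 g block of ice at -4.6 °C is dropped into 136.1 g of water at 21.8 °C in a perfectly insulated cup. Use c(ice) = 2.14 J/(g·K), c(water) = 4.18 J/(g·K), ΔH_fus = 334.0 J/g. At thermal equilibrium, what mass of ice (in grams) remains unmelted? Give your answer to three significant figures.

m_ice remaining = 224 g

Heat to warm all ice to 0 °C: 253.6×2.14×4.6 = 2496.4 J
Heat released by water cooling to 0 °C: 136.1×4.18×21.8 = 12402 J
12402 J < 2496.4 + 253.6×334.0 = 87198.8 J, so not all ice melts; final T = 0 °C.
Heat left for melting: 12402 − 2496.4 = 9905.6 J
Mass melted = 9905.6 / 334.0 = 29.66 g
Ice remaining = 253.6 − 29.66 = 223.94 g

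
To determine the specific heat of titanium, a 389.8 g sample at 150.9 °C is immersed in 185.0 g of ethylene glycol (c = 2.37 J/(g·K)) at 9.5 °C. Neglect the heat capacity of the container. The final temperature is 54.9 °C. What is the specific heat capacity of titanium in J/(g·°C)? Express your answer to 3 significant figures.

c = 0.532 J/(g·°C)

q_gained = (185.0 × 2.37) × (54.9 − 9.5) = 19910 J
q_lost = 389.8 × c × (150.9 − 54.9) = 37420.8 c
Set equal: c = 19910 / 37420.8 = 0.532 J/(g·°C)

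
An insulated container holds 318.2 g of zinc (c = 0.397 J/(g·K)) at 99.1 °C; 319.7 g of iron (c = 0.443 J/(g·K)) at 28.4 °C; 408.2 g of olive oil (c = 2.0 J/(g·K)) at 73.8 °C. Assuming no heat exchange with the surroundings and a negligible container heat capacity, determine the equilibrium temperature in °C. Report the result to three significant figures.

Σ mᵢcᵢ(T − Tᵢ) = 0  ⇒  T = Σ mᵢcᵢTᵢ / Σ mᵢcᵢ
Σ mᵢcᵢ = 318.2×0.397 + 319.7×0.443 + 408.2×2.0 = 1084.3525
Σ mᵢcᵢTᵢ = 126.3254×99.1 + 141.6271×28.4 + 816.4×73.8 = 76791
T = 76791 / 1084.3525 = 70.82 °C

T_f = 70.8 °C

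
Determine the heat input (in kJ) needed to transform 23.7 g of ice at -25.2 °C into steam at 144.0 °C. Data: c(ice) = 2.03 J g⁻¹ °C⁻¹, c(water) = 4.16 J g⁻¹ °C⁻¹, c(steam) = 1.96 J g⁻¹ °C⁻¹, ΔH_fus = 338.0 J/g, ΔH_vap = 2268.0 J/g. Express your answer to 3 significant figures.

q1 (heat ice -25.2→0.0 °C): 23.7 × 2.03 × 25.2 = 1212 J
q2 (melt at 0 °C): 23.7 × 338.0 = 8011 J
q3 (heat water 0.0→100.0 °C): 23.7 × 4.16 × 100.0 = 9859 J
q4 (vaporize at 100 °C): 23.7 × 2268.0 = 53752 J
q5 (heat steam 100.0→144.0 °C): 23.7 × 1.96 × 44.0 = 2044 J
Total: 1212 + 8011 + 9859 + 53752 + 2044 = 74878 J = 74.9 kJ

q = 74.9 kJ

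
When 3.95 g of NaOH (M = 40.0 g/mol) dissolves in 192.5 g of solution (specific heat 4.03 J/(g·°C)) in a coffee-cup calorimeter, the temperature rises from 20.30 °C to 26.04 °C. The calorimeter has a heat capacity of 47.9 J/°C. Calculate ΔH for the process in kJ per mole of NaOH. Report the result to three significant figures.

ΔH = -47.9 kJ/mol

|ΔT| = |26.04 − 20.30| = 5.74 °C
|q_surr| = (192.5 × 4.03 + 47.9) × 5.74 = 823.675 × 5.74 = 4728 J
n(NaOH) = 3.95 / 40.0 = 0.09875 mol
Temperature rose, so q_rxn = −|q_surr| = -4.728 kJ
ΔH = q_rxn / n = -47.88 kJ/mol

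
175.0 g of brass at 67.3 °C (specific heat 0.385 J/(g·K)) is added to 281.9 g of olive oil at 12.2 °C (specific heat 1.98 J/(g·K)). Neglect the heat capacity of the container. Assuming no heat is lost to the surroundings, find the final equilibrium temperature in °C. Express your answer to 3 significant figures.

Heat lost by brass = heat gained by olive oil.
(175.0)(0.385)(67.3 − T) = (281.9)(1.98)(T − 12.2)
67.375 (67.3 − T) = 558.162 (T − 12.2)
4534.3 − 67.375 T = 558.162 T − 6809.6
11343.9 = 625.537 T
T = 18.13 °C

T_f = 18.1 °C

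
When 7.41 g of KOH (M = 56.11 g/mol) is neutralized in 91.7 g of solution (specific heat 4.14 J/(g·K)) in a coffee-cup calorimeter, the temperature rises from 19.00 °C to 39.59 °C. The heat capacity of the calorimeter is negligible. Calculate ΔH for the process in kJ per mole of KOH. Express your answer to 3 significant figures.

|ΔT| = |39.59 − 19.00| = 20.59 °C
|q_surr| = (91.7 × 4.14) × 20.59 = 379.638 × 20.59 = 7817 J
n(KOH) = 7.41 / 56.11 = 0.1321 mol
Temperature rose, so q_rxn = −|q_surr| = -7.817 kJ
ΔH = q_rxn / n = -59.17 kJ/mol

ΔH = -59.2 kJ/mol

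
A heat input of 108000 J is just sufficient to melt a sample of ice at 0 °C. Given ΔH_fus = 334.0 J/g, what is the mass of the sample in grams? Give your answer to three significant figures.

m = 323 g

m = q / ΔH_fus = 108000 J / 334.0 J/g = 323 g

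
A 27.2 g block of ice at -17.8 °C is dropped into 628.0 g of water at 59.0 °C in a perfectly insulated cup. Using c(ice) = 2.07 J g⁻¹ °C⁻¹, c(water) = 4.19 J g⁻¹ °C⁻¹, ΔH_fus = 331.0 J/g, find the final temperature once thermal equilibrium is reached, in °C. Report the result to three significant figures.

T_f = 52.9 °C

Heat to bring ice to 0 °C and melt it: q₁ = 27.2×2.07×17.8 + 27.2×331.0 = 10005 J
Heat the water can supply cooling to 0 °C: 628.0×4.19×59.0 = 155248 J > q₁, so all ice melts.
Energy balance: 628.0×4.19×(59.0 − T) = 10005 + 27.2×4.19×(T − 0)
2631.32(59.0 − T) = 10005 + 113.968 T
155248 − 10005 = 2745.288 T
T = 145243 / 2745.288 = 52.91 °C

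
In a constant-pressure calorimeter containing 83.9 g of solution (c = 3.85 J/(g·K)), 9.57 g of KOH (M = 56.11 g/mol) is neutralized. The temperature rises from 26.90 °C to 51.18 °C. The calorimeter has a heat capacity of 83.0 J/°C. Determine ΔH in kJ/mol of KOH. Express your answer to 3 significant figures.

ΔH = -57.8 kJ/mol

|ΔT| = |51.18 − 26.90| = 24.28 °C
|q_surr| = (83.9 × 3.85 + 83.0) × 24.28 = 406.015 × 24.28 = 9858 J
n(KOH) = 9.57 / 56.11 = 0.1706 mol
Temperature rose, so q_rxn = −|q_surr| = -9.858 kJ
ΔH = q_rxn / n = -57.78 kJ/mol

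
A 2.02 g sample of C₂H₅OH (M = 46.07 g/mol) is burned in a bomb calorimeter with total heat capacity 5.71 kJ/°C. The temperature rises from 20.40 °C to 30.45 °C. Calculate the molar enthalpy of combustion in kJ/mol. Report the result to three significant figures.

ΔT = 30.45 − 20.40 = 10.05 °C
q_cal = C_cal × ΔT = 5.71 × 10.05 = 57.3855 kJ
n = 2.02 / 46.07 = 0.04385 mol
q_rxn = −q_cal = -57.3855 kJ
ΔH = -57.3855 / 0.04385 = -1309 kJ/mol

ΔH = -1310 kJ/mol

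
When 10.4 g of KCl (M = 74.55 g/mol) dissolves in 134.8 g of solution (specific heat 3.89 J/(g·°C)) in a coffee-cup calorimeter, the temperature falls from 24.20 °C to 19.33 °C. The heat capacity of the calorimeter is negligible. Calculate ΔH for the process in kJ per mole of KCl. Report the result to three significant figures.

ΔH = 18.3 kJ/mol

|ΔT| = |19.33 − 24.20| = 4.87 °C
|q_surr| = (134.8 × 3.89) × 4.87 = 524.372 × 4.87 = 2554 J
n(KCl) = 10.4 / 74.55 = 0.1395 mol
Temperature fell, so q_rxn = +|q_surr| = 2.554 kJ
ΔH = q_rxn / n = 18.31 kJ/mol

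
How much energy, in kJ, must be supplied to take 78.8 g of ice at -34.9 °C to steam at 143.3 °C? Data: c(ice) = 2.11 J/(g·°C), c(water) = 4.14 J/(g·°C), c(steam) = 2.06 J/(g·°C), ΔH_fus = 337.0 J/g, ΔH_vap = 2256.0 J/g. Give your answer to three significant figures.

q1 (heat ice -34.9→0.0 °C): 78.8 × 2.11 × 34.9 = 5803 J
q2 (melt at 0 °C): 78.8 × 337.0 = 26556 J
q3 (heat water 0.0→100.0 °C): 78.8 × 4.14 × 100.0 = 32623 J
q4 (vaporize at 100 °C): 78.8 × 2256.0 = 177773 J
q5 (heat steam 100.0→143.3 °C): 78.8 × 2.06 × 43.3 = 7029 J
Total: 5803 + 26556 + 32623 + 177773 + 7029 = 249784 J = 250 kJ

q = 250 kJ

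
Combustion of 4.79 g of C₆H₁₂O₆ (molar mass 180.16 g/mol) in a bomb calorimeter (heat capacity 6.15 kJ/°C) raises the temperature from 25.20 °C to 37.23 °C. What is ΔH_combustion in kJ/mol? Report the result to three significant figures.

ΔH = -2780 kJ/mol

ΔT = 37.23 − 25.20 = 12.03 °C
q_cal = C_cal × ΔT = 6.15 × 12.03 = 73.9845 kJ
n = 4.79 / 180.16 = 0.02659 mol
q_rxn = −q_cal = -73.9845 kJ
ΔH = -73.9845 / 0.02659 = -2782 kJ/mol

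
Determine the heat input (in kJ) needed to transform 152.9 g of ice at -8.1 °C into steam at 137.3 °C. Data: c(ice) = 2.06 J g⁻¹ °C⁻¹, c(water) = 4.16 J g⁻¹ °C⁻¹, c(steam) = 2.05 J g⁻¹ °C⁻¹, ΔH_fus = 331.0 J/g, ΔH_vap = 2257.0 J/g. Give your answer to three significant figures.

q = 474 kJ

q1 (heat ice -8.1→0.0 °C): 152.9 × 2.06 × 8.1 = 2551 J
q2 (melt at 0 °C): 152.9 × 331.0 = 50610 J
q3 (heat water 0.0→100.0 °C): 152.9 × 4.16 × 100.0 = 63606 J
q4 (vaporize at 100 °C): 152.9 × 2257.0 = 345095 J
q5 (heat steam 100.0→137.3 °C): 152.9 × 2.05 × 37.3 = 11691 J
Total: 2551 + 50610 + 63606 + 345095 + 11691 = 473553 J = 474 kJ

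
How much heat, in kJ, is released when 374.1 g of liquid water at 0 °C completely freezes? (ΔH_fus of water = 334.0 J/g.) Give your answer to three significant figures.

q = 125 kJ

q = m × ΔH_fus = 374.1 × 334.0 = 124900 J = 125 kJ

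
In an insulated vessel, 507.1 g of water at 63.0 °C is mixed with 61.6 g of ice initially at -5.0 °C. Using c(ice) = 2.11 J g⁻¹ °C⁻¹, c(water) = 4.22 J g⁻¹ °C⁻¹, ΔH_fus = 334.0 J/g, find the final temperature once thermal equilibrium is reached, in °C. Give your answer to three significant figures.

Heat to bring ice to 0 °C and melt it: q₁ = 61.6×2.11×5.0 + 61.6×334.0 = 21224 J
Heat the water can supply cooling to 0 °C: 507.1×4.22×63.0 = 134818 J > q₁, so all ice melts.
Energy balance: 507.1×4.22×(63.0 − T) = 21224 + 61.6×4.22×(T − 0)
2139.962(63.0 − T) = 21224 + 259.952 T
134818 − 21224 = 2399.914 T
T = 113594 / 2399.914 = 47.33 °C

T_f = 47.3 °C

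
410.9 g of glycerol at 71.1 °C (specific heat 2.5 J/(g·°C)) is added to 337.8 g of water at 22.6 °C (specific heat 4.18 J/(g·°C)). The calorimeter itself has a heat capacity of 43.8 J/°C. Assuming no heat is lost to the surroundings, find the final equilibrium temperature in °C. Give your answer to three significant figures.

T_f = 42.7 °C

Heat lost by glycerol = heat gained by water + calorimeter.
(410.9)(2.5)(71.1 − T) = [(337.8)(4.18) + 43.8](T − 22.6)
1027.25 (71.1 − T) = 1455.804 (T − 22.6)
73037 − 1027.25 T = 1455.804 T − 32901
105938 = 2483.054 T
T = 42.66 °C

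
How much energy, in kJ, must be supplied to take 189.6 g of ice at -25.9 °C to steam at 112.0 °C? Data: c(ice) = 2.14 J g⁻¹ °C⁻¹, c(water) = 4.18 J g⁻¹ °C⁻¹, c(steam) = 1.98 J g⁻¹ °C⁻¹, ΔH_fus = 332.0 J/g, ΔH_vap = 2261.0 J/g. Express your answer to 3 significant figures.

q = 586 kJ

q1 (heat ice -25.9→0.0 °C): 189.6 × 2.14 × 25.9 = 10509 J
q2 (melt at 0 °C): 189.6 × 332.0 = 62947 J
q3 (heat water 0.0→100.0 °C): 189.6 × 4.18 × 100.0 = 79253 J
q4 (vaporize at 100 °C): 189.6 × 2261.0 = 428686 J
q5 (heat steam 100.0→112.0 °C): 189.6 × 1.98 × 12.0 = 4505 J
Total: 10509 + 62947 + 79253 + 428686 + 4505 = 585900 J = 586 kJ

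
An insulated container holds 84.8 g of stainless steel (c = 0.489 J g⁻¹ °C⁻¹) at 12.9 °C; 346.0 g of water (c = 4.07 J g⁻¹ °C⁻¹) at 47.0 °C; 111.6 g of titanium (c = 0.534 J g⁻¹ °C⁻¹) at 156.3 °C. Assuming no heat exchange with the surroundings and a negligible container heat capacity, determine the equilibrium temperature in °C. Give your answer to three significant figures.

T_f = 50.4 °C

Σ mᵢcᵢ(T − Tᵢ) = 0  ⇒  T = Σ mᵢcᵢTᵢ / Σ mᵢcᵢ
Σ mᵢcᵢ = 84.8×0.489 + 346.0×4.07 + 111.6×0.534 = 1509.2816
Σ mᵢcᵢTᵢ = 41.4672×12.9 + 1408.22×47.0 + 59.5944×156.3 = 76036
T = 76036 / 1509.2816 = 50.38 °C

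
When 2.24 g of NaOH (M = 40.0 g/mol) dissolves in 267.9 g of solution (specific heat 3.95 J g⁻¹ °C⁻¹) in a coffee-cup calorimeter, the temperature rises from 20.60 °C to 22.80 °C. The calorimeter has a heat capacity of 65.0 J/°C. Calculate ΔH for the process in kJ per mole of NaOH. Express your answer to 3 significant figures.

ΔH = -44.1 kJ/mol

|ΔT| = |22.80 − 20.60| = 2.20 °C
|q_surr| = (267.9 × 3.95 + 65.0) × 2.20 = 1123.205 × 2.20 = 2471 J
n(NaOH) = 2.24 / 40.0 = 0.05600 mol
Temperature rose, so q_rxn = −|q_surr| = -2.471 kJ
ΔH = q_rxn / n = -44.13 kJ/mol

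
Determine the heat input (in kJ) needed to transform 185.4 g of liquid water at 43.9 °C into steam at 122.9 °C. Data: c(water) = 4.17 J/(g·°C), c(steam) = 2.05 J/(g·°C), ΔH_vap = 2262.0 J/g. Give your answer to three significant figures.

q = 471 kJ

q1 (heat water 43.9→100.0 °C): 185.4 × 4.17 × 56.1 = 43372 J
q2 (vaporize at 100 °C): 185.4 × 2262.0 = 419375 J
q3 (heat steam 100.0→122.9 °C): 185.4 × 2.05 × 22.9 = 8704 J
Total: 43372 + 419375 + 8704 = 471451 J = 471 kJ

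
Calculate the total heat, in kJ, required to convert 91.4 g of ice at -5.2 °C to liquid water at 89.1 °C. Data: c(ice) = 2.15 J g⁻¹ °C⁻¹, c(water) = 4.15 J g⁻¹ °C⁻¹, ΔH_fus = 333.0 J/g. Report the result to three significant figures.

q = 65.3 kJ

q1 (heat ice -5.2→0.0 °C): 91.4 × 2.15 × 5.2 = 1022 J
q2 (melt at 0 °C): 91.4 × 333.0 = 30436 J
q3 (heat water 0.0→89.1 °C): 91.4 × 4.15 × 89.1 = 33797 J
Total: 1022 + 30436 + 33797 = 65255 J = 65.3 kJ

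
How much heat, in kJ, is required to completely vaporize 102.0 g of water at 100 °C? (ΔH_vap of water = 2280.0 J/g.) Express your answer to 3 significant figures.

q = m × ΔH_vap = 102.0 × 2280.0 = 232600 J = 233 kJ

q = 233 kJ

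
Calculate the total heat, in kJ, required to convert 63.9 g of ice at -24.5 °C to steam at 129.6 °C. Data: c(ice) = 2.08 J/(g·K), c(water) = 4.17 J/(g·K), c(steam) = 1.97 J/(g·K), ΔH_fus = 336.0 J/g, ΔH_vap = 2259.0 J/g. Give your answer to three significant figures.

q1 (heat ice -24.5→0.0 °C): 63.9 × 2.08 × 24.5 = 3256 J
q2 (melt at 0 °C): 63.9 × 336.0 = 21470 J
q3 (heat water 0.0→100.0 °C): 63.9 × 4.17 × 100.0 = 26646 J
q4 (vaporize at 100 °C): 63.9 × 2259.0 = 144350 J
q5 (heat steam 100.0→129.6 °C): 63.9 × 1.97 × 29.6 = 3726 J
Total: 3256 + 21470 + 26646 + 144350 + 3726 = 199448 J = 199 kJ

q = 199 kJ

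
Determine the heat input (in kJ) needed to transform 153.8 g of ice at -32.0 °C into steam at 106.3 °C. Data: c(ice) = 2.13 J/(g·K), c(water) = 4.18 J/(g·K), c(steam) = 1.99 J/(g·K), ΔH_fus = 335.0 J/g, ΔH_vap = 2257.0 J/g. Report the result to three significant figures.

q = 475 kJ

q1 (heat ice -32.0→0.0 °C): 153.8 × 2.13 × 32.0 = 10483 J
q2 (melt at 0 °C): 153.8 × 335.0 = 51523 J
q3 (heat water 0.0→100.0 °C): 153.8 × 4.18 × 100.0 = 64288 J
q4 (vaporize at 100 °C): 153.8 × 2257.0 = 347127 J
q5 (heat steam 100.0→106.3 °C): 153.8 × 1.99 × 6.3 = 1928 J
Total: 10483 + 51523 + 64288 + 347127 + 1928 = 475349 J = 475 kJ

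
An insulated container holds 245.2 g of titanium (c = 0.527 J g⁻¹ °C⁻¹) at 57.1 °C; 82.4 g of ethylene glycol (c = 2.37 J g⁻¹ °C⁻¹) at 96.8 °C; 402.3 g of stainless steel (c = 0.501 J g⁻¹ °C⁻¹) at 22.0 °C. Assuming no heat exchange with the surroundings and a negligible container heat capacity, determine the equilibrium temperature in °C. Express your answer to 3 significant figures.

Σ mᵢcᵢ(T − Tᵢ) = 0  ⇒  T = Σ mᵢcᵢTᵢ / Σ mᵢcᵢ
Σ mᵢcᵢ = 245.2×0.527 + 82.4×2.37 + 402.3×0.501 = 526.0607
Σ mᵢcᵢTᵢ = 129.2204×57.1 + 195.288×96.8 + 201.5523×22.0 = 30717
T = 30717 / 526.0607 = 58.39 °C

T_f = 58.4 °C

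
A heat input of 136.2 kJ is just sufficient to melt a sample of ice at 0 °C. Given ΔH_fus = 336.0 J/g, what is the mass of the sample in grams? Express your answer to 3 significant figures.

m = 405 g

m = q / ΔH_fus = 136200 J / 336.0 J/g = 405 g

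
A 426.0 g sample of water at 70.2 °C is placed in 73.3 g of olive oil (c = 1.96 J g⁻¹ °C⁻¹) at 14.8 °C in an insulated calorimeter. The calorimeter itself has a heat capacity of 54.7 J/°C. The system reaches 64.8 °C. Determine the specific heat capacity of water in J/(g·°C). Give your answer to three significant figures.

c = 4.31 J/(g·°C)

q_gained = (73.3 × 1.96 + 54.7) × (64.8 − 14.8) = 9918 J
q_lost = 426.0 × c × (70.2 − 64.8) = 2300.4 c
Set equal: c = 9918 / 2300.4 = 4.31 J/(g·°C)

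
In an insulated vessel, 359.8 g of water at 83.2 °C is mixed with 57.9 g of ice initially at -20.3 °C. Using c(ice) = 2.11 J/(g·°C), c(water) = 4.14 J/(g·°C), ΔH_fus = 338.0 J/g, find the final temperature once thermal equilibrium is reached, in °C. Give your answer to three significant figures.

T_f = 58.9 °C

Heat to bring ice to 0 °C and melt it: q₁ = 57.9×2.11×20.3 + 57.9×338.0 = 22050 J
Heat the water can supply cooling to 0 °C: 359.8×4.14×83.2 = 123932 J > q₁, so all ice melts.
Energy balance: 359.8×4.14×(83.2 − T) = 22050 + 57.9×4.14×(T − 0)
1489.572(83.2 − T) = 22050 + 239.706 T
123932 − 22050 = 1729.278 T
T = 101882 / 1729.278 = 58.92 °C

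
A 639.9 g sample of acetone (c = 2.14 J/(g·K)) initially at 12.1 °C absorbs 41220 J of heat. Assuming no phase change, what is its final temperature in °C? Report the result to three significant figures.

ΔT = q / (m c) = 41220 / (639.9 × 2.14) = 30.10 °C
T_f = 12.1 + 30.10 = 42.20 °C

T_f = 42.2 °C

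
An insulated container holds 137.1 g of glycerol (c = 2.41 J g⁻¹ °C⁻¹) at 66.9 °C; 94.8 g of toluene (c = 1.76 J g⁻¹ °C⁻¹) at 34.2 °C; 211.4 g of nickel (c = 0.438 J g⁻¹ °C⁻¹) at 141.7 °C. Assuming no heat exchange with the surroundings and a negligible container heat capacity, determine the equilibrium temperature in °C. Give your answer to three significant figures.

T_f = 69.4 °C

Σ mᵢcᵢ(T − Tᵢ) = 0  ⇒  T = Σ mᵢcᵢTᵢ / Σ mᵢcᵢ
Σ mᵢcᵢ = 137.1×2.41 + 94.8×1.76 + 211.4×0.438 = 589.8522
Σ mᵢcᵢTᵢ = 330.411×66.9 + 166.848×34.2 + 92.5932×141.7 = 40931
T = 40931 / 589.8522 = 69.39 °C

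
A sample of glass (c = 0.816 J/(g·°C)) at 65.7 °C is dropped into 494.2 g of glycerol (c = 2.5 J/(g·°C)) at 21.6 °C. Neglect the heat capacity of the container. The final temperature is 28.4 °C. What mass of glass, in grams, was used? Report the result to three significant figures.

q_gained = (494.2 × 2.5) × (28.4 − 21.6) = 8401 J
q_lost = m × 0.816 × (65.7 − 28.4) = 30.4368 m
m = 8401 / 30.4368 = 276 g

m = 276 g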